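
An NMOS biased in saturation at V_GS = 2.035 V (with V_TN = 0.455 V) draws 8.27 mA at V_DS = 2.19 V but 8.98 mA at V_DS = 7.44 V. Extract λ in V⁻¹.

With V_GS fixed, I_D ∝ (1 + λ V_DS) in saturation, so I_D2/I_D1 = (1 + λ V_DS2)/(1 + λ V_DS1).
8.98/8.27 = 1.086 = (1 + 7.44 λ)/(1 + 2.19 λ).
Solving: λ (I_D1 V_DS2 − I_D2 V_DS1) = I_D2 − I_D1, so λ = (8.98 − 8.27) / (8.27 × 7.44 − 8.98 × 2.19) = 0.71 / 41.9 = 0.017 V⁻¹.

λ = 0.0170 V⁻¹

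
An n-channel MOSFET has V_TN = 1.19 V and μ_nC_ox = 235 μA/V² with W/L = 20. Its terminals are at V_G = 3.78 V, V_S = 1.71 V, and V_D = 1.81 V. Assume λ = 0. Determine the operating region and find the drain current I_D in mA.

Triode; I_D = 0.390 mA

V_GS = V_G − V_S = 3.78 − 1.71 = 2.07 V; V_DS = V_D − V_S = 1.81 − 1.71 = 0.1 V.
k_n = μ_nC_ox · (W/L) = 4.7 mA/V².
V_ov = V_GS − V_TN = 2.07 − 1.19 = 0.88 V.
Since V_DS = 0.1 V < V_ov = 0.88 V, the device is in the triode region.
I_D = k_n [V_ov · V_DS − ½ V_DS²] = 4.7 × [0.88 × 0.1 − 0.5 × 0.1²] = 0.39 mA.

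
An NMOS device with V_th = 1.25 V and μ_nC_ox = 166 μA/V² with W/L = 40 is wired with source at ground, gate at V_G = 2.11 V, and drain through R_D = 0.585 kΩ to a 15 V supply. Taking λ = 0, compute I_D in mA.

I_D = 2.46 mA

V_GS = V_G = 2.11 V, so V_ov = 2.11 − 1.25 = 0.86 V.
k_n = μ_nC_ox · (W/L) = 6.64 mA/V².
Assume saturation: I_D = ½ k_n V_ov² = 0.5 × 6.64 × 0.86² = 2.46 mA, giving V_DS = V_DD − I_D R_D = 15 − 2.46 × 0.585 = 13.6 V.
V_DS = 13.6 V ≥ V_ov = 0.86 V, confirming saturation.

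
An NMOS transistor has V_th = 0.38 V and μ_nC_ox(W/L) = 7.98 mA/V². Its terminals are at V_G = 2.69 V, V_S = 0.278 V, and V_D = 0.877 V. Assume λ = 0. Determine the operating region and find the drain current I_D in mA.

Triode; I_D = 8.28 mA

V_GS = V_G − V_S = 2.69 − 0.278 = 2.41 V; V_DS = V_D − V_S = 0.877 − 0.278 = 0.599 V.
V_ov = V_GS − V_th = 2.41 − 0.38 = 2.03 V.
Since V_DS = 0.599 V < V_ov = 2.03 V, the device is in the triode region.
I_D = k_n [V_ov · V_DS − ½ V_DS²] = 7.98 × [2.03 × 0.599 − 0.5 × 0.599²] = 8.28 mA.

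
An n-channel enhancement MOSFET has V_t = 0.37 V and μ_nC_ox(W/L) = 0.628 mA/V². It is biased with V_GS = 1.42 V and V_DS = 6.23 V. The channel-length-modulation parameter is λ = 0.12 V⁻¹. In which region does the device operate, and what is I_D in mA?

V_ov = V_GS − V_t = 1.42 − 0.37 = 1.05 V.
Since V_DS = 6.23 V ≥ V_ov = 1.05 V, the device is in saturation.
I_D = ½ k_n V_ov² (1 + λ V_DS) = 0.5 × 0.628 × 1.05² × (1 + 0.12 × 6.23) = 0.605 mA.

Saturation; I_D = 0.605 mA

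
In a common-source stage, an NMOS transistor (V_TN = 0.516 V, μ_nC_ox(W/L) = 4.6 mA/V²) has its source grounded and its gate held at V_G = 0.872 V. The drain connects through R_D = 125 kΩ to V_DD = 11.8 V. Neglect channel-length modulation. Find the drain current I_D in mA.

I_D = 0.0939 mA

V_GS = V_G = 0.872 V, so V_ov = 0.872 − 0.516 = 0.356 V.
Assume saturation: I_D = ½ k_n V_ov² = 0.5 × 4.6 × 0.356² = 0.291 mA, giving V_DS = V_DD − I_D R_D = 11.8 − 0.291 × 125 = -24.6 V.
But -24.6 V < V_ov = 0.356 V, so the device is actually in triode.
In triode I_D = k_n[V_ov V_DS − ½ V_DS²] and I_D = (V_DD − V_DS)/R_D. Equating: 288 V_DS² − 205.7 V_DS + 11.8 = 0, giving V_DS = 0.0629 V (the root below V_ov).
I_D = (11.8 − 0.0629) / 125 = 0.0939 mA.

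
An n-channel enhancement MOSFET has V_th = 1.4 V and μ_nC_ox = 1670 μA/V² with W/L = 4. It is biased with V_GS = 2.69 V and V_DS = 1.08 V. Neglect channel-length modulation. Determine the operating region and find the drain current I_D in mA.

k_n = μ_nC_ox · (W/L) = 6.68 mA/V².
V_ov = V_GS − V_th = 2.69 − 1.4 = 1.29 V.
Since V_DS = 1.08 V < V_ov = 1.29 V, the device is in the triode region.
I_D = k_n [V_ov · V_DS − ½ V_DS²] = 6.68 × [1.29 × 1.08 − 0.5 × 1.08²] = 5.41 mA.

Triode; I_D = 5.41 mA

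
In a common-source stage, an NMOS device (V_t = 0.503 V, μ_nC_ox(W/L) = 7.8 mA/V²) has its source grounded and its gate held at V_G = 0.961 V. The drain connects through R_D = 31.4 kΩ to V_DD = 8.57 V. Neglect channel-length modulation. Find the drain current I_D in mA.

V_GS = V_G = 0.961 V, so V_ov = 0.961 − 0.503 = 0.458 V.
Assume saturation: I_D = ½ k_n V_ov² = 0.5 × 7.8 × 0.458² = 0.818 mA, giving V_DS = V_DD − I_D R_D = 8.57 − 0.818 × 31.4 = -17.1 V.
But -17.1 V < V_ov = 0.458 V, so the device is actually in triode.
In triode I_D = k_n[V_ov V_DS − ½ V_DS²] and I_D = (V_DD − V_DS)/R_D. Equating: 122 V_DS² − 113.2 V_DS + 8.57 = 0, giving V_DS = 0.0832 V (the root below V_ov).
I_D = (8.57 − 0.0832) / 31.4 = 0.27 mA.

I_D = 0.270 mA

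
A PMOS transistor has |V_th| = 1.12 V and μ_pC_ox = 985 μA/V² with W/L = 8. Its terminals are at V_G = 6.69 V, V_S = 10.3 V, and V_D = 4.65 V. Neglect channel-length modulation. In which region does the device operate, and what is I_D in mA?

V_SG = V_S − V_G = 10.3 − 6.69 = 3.61 V; V_SD = V_S − V_D = 10.3 − 4.65 = 5.65 V.
k_p = μ_pC_ox · (W/L) = 7.88 mA/V².
V_ov = V_SG − |V_th| = 3.61 − 1.12 = 2.49 V.
Since V_SD = 5.65 V ≥ V_ov = 2.49 V, the device is in saturation.
I_D = ½ k_p V_ov² = 0.5 × 7.88 × 2.49² = 24.4 mA.

Saturation; I_D = 24.4 mA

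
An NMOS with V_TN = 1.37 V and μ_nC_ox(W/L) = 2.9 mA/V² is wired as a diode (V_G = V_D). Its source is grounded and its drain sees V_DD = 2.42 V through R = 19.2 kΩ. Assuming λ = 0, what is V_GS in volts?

With gate tied to drain, V_GS = V_DS ≥ V_GS − V_TN, so the device is in saturation.
KCL at the drain: ½ k_n (V_GS − V_TN)² = (V_DD − V_GS)/R.
Let x = V_GS − 1.37. Then 27.8 x² + x − 1.05 = 0, giving x = 0.177 V (positive root), so V_GS = 1.55 V.
I_D = (V_DD − V_GS)/R = (2.42 − 1.55) / 19.2 = 0.0455 mA.

V_GS = 1.55 V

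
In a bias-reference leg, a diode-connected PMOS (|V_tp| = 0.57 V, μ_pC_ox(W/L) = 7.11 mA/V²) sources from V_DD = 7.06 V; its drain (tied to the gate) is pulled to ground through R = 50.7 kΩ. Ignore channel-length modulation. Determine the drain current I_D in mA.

I_D = 0.124 mA

With gate tied to drain, V_SG = V_SD ≥ V_SG − |V_tp|, so the device is in saturation.
KCL at the drain: ½ k_p (V_SG − |V_tp|)² = (V_DD − V_SG)/R.
Let x = V_SG − 0.57. Then 180 x² + x − 6.49 = 0, giving x = 0.187 V (positive root), so V_SG = 0.757 V.
I_D = (V_DD − V_SG)/R = (7.06 − 0.757) / 50.7 = 0.124 mA.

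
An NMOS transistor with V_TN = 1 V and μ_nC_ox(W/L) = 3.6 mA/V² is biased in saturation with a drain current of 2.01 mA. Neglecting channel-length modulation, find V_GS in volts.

V_GS = 2.06 V

In saturation I_D = ½ k_n (V_GS − V_TN)², so V_GS − V_TN = √(2 I_D / k_n) = √(2 × 2.01 / 3.6) = 1.06 V.
V_GS = 1 + 1.06 = 2.06 V.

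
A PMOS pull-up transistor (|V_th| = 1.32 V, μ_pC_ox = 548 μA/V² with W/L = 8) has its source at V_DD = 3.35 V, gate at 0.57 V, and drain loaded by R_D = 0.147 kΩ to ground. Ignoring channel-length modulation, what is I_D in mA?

I_D = 4.67 mA

V_SG = V_DD − V_G = 3.35 − 0.57 = 2.78 V, so V_ov = 2.78 − 1.32 = 1.46 V.
k_p = μ_pC_ox · (W/L) = 4.384 mA/V².
Assume saturation: I_D = ½ k_p V_ov² = 0.5 × 4.384 × 1.46² = 4.67 mA, giving V_SD = V_DD − I_D R_D = 3.35 − 4.67 × 0.147 = 2.66 V.
V_SD = 2.66 V ≥ V_ov = 1.46 V, confirming saturation.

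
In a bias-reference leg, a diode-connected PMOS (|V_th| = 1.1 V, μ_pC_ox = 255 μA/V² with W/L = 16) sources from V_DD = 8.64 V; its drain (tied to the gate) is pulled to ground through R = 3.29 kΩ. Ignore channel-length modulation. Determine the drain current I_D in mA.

I_D = 1.99 mA

With gate tied to drain, V_SG = V_SD ≥ V_SG − |V_th|, so the device is in saturation.
k_p = μ_pC_ox · (W/L) = 4.08 mA/V².
KCL at the drain: ½ k_p (V_SG − |V_th|)² = (V_DD − V_SG)/R.
Let x = V_SG − 1.1. Then 6.71 x² + x − 7.54 = 0, giving x = 0.988 V (positive root), so V_SG = 2.09 V.
I_D = (V_DD − V_SG)/R = (8.64 − 2.09) / 3.29 = 1.99 mA.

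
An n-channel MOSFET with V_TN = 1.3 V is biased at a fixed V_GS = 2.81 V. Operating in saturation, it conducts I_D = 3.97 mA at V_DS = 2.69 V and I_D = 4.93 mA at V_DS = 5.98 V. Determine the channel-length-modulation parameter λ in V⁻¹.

λ = 0.0916 V⁻¹

With V_GS fixed, I_D ∝ (1 + λ V_DS) in saturation, so I_D2/I_D1 = (1 + λ V_DS2)/(1 + λ V_DS1).
4.93/3.97 = 1.242 = (1 + 5.98 λ)/(1 + 2.69 λ).
Solving: λ (I_D1 V_DS2 − I_D2 V_DS1) = I_D2 − I_D1, so λ = (4.93 − 3.97) / (3.97 × 5.98 − 4.93 × 2.69) = 0.96 / 10.5 = 0.0916 V⁻¹.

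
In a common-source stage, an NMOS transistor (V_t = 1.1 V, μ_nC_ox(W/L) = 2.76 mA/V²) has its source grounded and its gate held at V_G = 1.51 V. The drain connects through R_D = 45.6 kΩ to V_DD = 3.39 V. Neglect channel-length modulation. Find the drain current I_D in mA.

I_D = 0.0728 mA

V_GS = V_G = 1.51 V, so V_ov = 1.51 − 1.1 = 0.41 V.
Assume saturation: I_D = ½ k_n V_ov² = 0.5 × 2.76 × 0.41² = 0.232 mA, giving V_DS = V_DD − I_D R_D = 3.39 − 0.232 × 45.6 = -7.19 V.
But -7.19 V < V_ov = 0.41 V, so the device is actually in triode.
In triode I_D = k_n[V_ov V_DS − ½ V_DS²] and I_D = (V_DD − V_DS)/R_D. Equating: 62.9 V_DS² − 52.6 V_DS + 3.39 = 0, giving V_DS = 0.0704 V (the root below V_ov).
I_D = (3.39 − 0.0704) / 45.6 = 0.0728 mA.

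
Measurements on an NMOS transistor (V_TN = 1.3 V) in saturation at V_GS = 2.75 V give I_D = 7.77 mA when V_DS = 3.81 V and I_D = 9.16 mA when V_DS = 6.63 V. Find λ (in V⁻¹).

λ = 0.0837 V⁻¹

With V_GS fixed, I_D ∝ (1 + λ V_DS) in saturation, so I_D2/I_D1 = (1 + λ V_DS2)/(1 + λ V_DS1).
9.16/7.77 = 1.179 = (1 + 6.63 λ)/(1 + 3.81 λ).
Solving: λ (I_D1 V_DS2 − I_D2 V_DS1) = I_D2 − I_D1, so λ = (9.16 − 7.77) / (7.77 × 6.63 − 9.16 × 3.81) = 1.39 / 16.6 = 0.0837 V⁻¹.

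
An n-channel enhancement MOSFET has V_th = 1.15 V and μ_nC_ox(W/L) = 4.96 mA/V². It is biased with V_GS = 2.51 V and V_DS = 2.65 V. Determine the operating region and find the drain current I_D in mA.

V_ov = V_GS − V_th = 2.51 − 1.15 = 1.36 V.
Since V_DS = 2.65 V ≥ V_ov = 1.36 V, the device is in saturation.
I_D = ½ k_n V_ov² = 0.5 × 4.96 × 1.36² = 4.59 mA.

Saturation; I_D = 4.59 mA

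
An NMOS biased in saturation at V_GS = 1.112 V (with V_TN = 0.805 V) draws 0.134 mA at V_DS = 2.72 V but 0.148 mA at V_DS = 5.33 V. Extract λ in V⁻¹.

λ = 0.0449 V⁻¹

With V_GS fixed, I_D ∝ (1 + λ V_DS) in saturation, so I_D2/I_D1 = (1 + λ V_DS2)/(1 + λ V_DS1).
0.148/0.134 = 1.104 = (1 + 5.33 λ)/(1 + 2.72 λ).
Solving: λ (I_D1 V_DS2 − I_D2 V_DS1) = I_D2 − I_D1, so λ = (0.148 − 0.134) / (0.134 × 5.33 − 0.148 × 2.72) = 0.014 / 0.312 = 0.0449 V⁻¹.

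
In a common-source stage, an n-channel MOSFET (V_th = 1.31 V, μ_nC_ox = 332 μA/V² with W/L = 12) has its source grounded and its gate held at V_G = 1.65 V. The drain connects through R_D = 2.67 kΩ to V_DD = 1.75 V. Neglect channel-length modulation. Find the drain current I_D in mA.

V_GS = V_G = 1.65 V, so V_ov = 1.65 − 1.31 = 0.34 V.
k_n = μ_nC_ox · (W/L) = 3.984 mA/V².
Assume saturation: I_D = ½ k_n V_ov² = 0.5 × 3.984 × 0.34² = 0.23 mA, giving V_DS = V_DD − I_D R_D = 1.75 − 0.23 × 2.67 = 1.14 V.
V_DS = 1.14 V ≥ V_ov = 0.34 V, confirming saturation.

I_D = 0.230 mA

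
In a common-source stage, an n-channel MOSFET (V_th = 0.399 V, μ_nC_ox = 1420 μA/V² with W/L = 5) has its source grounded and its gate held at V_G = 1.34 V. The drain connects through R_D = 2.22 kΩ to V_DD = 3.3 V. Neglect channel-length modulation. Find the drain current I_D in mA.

I_D = 1.38 mA

V_GS = V_G = 1.34 V, so V_ov = 1.34 − 0.399 = 0.941 V.
k_n = μ_nC_ox · (W/L) = 7.1 mA/V².
Assume saturation: I_D = ½ k_n V_ov² = 0.5 × 7.1 × 0.941² = 3.14 mA, giving V_DS = V_DD − I_D R_D = 3.3 − 3.14 × 2.22 = -3.68 V.
But -3.68 V < V_ov = 0.941 V, so the device is actually in triode.
In triode I_D = k_n[V_ov V_DS − ½ V_DS²] and I_D = (V_DD − V_DS)/R_D. Equating: 7.88 V_DS² − 15.83 V_DS + 3.3 = 0, giving V_DS = 0.236 V (the root below V_ov).
I_D = (3.3 − 0.236) / 2.22 = 1.38 mA.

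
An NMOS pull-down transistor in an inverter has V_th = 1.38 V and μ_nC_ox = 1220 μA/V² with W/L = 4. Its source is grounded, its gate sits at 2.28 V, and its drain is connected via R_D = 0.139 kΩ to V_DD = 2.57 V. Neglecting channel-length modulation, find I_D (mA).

V_GS = V_G = 2.28 V, so V_ov = 2.28 − 1.38 = 0.9 V.
k_n = μ_nC_ox · (W/L) = 4.88 mA/V².
Assume saturation: I_D = ½ k_n V_ov² = 0.5 × 4.88 × 0.9² = 1.98 mA, giving V_DS = V_DD − I_D R_D = 2.57 − 1.98 × 0.139 = 2.3 V.
V_DS = 2.3 V ≥ V_ov = 0.9 V, confirming saturation.

I_D = 1.98 mA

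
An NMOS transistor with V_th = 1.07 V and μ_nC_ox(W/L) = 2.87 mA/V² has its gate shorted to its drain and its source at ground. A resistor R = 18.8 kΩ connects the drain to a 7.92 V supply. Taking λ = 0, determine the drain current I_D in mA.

I_D = 0.339 mA

With gate tied to drain, V_GS = V_DS ≥ V_GS − V_th, so the device is in saturation.
KCL at the drain: ½ k_n (V_GS − V_th)² = (V_DD − V_GS)/R.
Let x = V_GS − 1.07. Then 27 x² + x − 6.85 = 0, giving x = 0.486 V (positive root), so V_GS = 1.56 V.
I_D = (V_DD − V_GS)/R = (7.92 − 1.56) / 18.8 = 0.339 mA.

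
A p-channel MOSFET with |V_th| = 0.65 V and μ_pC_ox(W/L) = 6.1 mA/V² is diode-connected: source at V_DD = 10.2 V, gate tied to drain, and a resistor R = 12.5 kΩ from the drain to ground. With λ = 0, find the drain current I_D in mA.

With gate tied to drain, V_SG = V_SD ≥ V_SG − |V_th|, so the device is in saturation.
KCL at the drain: ½ k_p (V_SG − |V_th|)² = (V_DD − V_SG)/R.
Let x = V_SG − 0.65. Then 38.1 x² + x − 9.55 = 0, giving x = 0.488 V (positive root), so V_SG = 1.14 V.
I_D = (V_DD − V_SG)/R = (10.2 − 1.14) / 12.5 = 0.725 mA.

I_D = 0.725 mA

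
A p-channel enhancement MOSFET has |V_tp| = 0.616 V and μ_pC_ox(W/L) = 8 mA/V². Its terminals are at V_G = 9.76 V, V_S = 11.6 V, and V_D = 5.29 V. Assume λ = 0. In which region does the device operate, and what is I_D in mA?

V_SG = V_S − V_G = 11.6 − 9.76 = 1.84 V; V_SD = V_S − V_D = 11.6 − 5.29 = 6.31 V.
V_ov = V_SG − |V_tp| = 1.84 − 0.616 = 1.22 V.
Since V_SD = 6.31 V ≥ V_ov = 1.22 V, the device is in saturation.
I_D = ½ k_p V_ov² = 0.5 × 8 × 1.22² = 5.99 mA.

Saturation; I_D = 5.99 mA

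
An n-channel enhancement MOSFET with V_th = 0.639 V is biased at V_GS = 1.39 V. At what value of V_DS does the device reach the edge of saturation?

The boundary between triode and saturation is V_DS = V_GS − V_th = V_ov.
V_ov = 1.39 − 0.639 = 0.751 V.

V_DS,sat = 0.751 V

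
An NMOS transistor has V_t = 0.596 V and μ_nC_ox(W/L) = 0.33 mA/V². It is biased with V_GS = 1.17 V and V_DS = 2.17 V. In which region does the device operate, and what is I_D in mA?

Saturation; I_D = 0.0544 mA

V_ov = V_GS − V_t = 1.17 − 0.596 = 0.574 V.
Since V_DS = 2.17 V ≥ V_ov = 0.574 V, the device is in saturation.
I_D = ½ k_n V_ov² = 0.5 × 0.33 × 0.574² = 0.0544 mA.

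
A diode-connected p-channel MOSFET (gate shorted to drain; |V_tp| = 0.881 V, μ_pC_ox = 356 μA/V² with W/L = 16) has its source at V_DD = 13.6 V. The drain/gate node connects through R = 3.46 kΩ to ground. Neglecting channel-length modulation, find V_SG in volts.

With gate tied to drain, V_SG = V_SD ≥ V_SG − |V_tp|, so the device is in saturation.
k_p = μ_pC_ox · (W/L) = 5.696 mA/V².
KCL at the drain: ½ k_p (V_SG − |V_tp|)² = (V_DD − V_SG)/R.
Let x = V_SG − 0.881. Then 9.85 x² + x − 12.72 = 0, giving x = 1.09 V (positive root), so V_SG = 1.97 V.
I_D = (V_DD − V_SG)/R = (13.6 − 1.97) / 3.46 = 3.36 mA.

V_SG = 1.97 V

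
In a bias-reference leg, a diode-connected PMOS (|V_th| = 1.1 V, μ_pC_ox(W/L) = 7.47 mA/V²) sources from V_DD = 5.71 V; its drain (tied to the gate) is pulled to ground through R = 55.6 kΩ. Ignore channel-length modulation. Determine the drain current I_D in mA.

I_D = 0.0803 mA

With gate tied to drain, V_SG = V_SD ≥ V_SG − |V_th|, so the device is in saturation.
KCL at the drain: ½ k_p (V_SG − |V_th|)² = (V_DD − V_SG)/R.
Let x = V_SG − 1.1. Then 208 x² + x − 4.61 = 0, giving x = 0.147 V (positive root), so V_SG = 1.25 V.
I_D = (V_DD − V_SG)/R = (5.71 − 1.25) / 55.6 = 0.0803 mA.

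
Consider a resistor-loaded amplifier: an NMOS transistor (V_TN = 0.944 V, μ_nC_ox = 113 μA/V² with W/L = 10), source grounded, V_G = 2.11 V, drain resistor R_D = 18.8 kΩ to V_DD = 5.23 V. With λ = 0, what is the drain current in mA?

I_D = 0.266 mA

V_GS = V_G = 2.11 V, so V_ov = 2.11 − 0.944 = 1.17 V.
k_n = μ_nC_ox · (W/L) = 1.13 mA/V².
Assume saturation: I_D = ½ k_n V_ov² = 0.5 × 1.13 × 1.17² = 0.768 mA, giving V_DS = V_DD − I_D R_D = 5.23 − 0.768 × 18.8 = -9.21 V.
But -9.21 V < V_ov = 1.17 V, so the device is actually in triode.
In triode I_D = k_n[V_ov V_DS − ½ V_DS²] and I_D = (V_DD − V_DS)/R_D. Equating: 10.6 V_DS² − 25.77 V_DS + 5.23 = 0, giving V_DS = 0.224 V (the root below V_ov).
I_D = (5.23 − 0.224) / 18.8 = 0.266 mA.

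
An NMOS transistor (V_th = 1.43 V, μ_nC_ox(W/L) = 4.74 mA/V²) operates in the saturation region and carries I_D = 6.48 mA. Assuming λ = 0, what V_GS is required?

In saturation I_D = ½ k_n (V_GS − V_th)², so V_GS − V_th = √(2 I_D / k_n) = √(2 × 6.48 / 4.74) = 1.65 V.
V_GS = 1.43 + 1.65 = 3.08 V.

V_GS = 3.08 V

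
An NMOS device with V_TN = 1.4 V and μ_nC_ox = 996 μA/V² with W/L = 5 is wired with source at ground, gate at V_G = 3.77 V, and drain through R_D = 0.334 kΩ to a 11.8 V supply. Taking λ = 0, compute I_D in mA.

I_D = 14.0 mA

V_GS = V_G = 3.77 V, so V_ov = 3.77 − 1.4 = 2.37 V.
k_n = μ_nC_ox · (W/L) = 4.98 mA/V².
Assume saturation: I_D = ½ k_n V_ov² = 0.5 × 4.98 × 2.37² = 14 mA, giving V_DS = V_DD − I_D R_D = 11.8 − 14 × 0.334 = 7.13 V.
V_DS = 7.13 V ≥ V_ov = 2.37 V, confirming saturation.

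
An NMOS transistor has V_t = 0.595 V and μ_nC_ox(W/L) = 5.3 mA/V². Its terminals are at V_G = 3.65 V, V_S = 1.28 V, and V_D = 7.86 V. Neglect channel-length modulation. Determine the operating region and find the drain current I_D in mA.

V_GS = V_G − V_S = 3.65 − 1.28 = 2.37 V; V_DS = V_D − V_S = 7.86 − 1.28 = 6.58 V.
V_ov = V_GS − V_t = 2.37 − 0.595 = 1.78 V.
Since V_DS = 6.58 V ≥ V_ov = 1.78 V, the device is in saturation.
I_D = ½ k_n V_ov² = 0.5 × 5.3 × 1.78² = 8.35 mA.

Saturation; I_D = 8.35 mA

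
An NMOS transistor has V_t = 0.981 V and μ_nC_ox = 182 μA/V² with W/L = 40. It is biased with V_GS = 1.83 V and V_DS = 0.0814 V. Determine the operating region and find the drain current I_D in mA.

k_n = μ_nC_ox · (W/L) = 7.28 mA/V².
V_ov = V_GS − V_t = 1.83 − 0.981 = 0.849 V.
Since V_DS = 0.0814 V < V_ov = 0.849 V, the device is in the triode region.
I_D = k_n [V_ov · V_DS − ½ V_DS²] = 7.28 × [0.849 × 0.0814 − 0.5 × 0.0814²] = 0.479 mA.

Triode; I_D = 0.479 mA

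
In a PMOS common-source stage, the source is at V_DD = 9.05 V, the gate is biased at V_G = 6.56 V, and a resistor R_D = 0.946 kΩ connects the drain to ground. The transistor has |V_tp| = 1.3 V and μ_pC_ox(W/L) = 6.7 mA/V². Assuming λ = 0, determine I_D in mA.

V_SG = V_DD − V_G = 9.05 − 6.56 = 2.49 V, so V_ov = 2.49 − 1.3 = 1.19 V.
Assume saturation: I_D = ½ k_p V_ov² = 0.5 × 6.7 × 1.19² = 4.74 mA, giving V_SD = V_DD − I_D R_D = 9.05 − 4.74 × 0.946 = 4.56 V.
V_SD = 4.56 V ≥ V_ov = 1.19 V, confirming saturation.

I_D = 4.74 mA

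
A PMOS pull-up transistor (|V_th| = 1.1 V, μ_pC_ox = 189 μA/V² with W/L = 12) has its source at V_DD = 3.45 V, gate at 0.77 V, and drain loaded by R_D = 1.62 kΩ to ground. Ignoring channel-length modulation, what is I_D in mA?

V_SG = V_DD − V_G = 3.45 − 0.77 = 2.68 V, so V_ov = 2.68 − 1.1 = 1.58 V.
k_p = μ_pC_ox · (W/L) = 2.268 mA/V².
Assume saturation: I_D = ½ k_p V_ov² = 0.5 × 2.268 × 1.58² = 2.83 mA, giving V_SD = V_DD − I_D R_D = 3.45 − 2.83 × 1.62 = -1.14 V.
But -1.14 V < V_ov = 1.58 V, so the device is actually in triode.
In triode I_D = k_p[V_ov V_SD − ½ V_SD²] and I_D = (V_DD − V_SD)/R_D. Equating: 1.84 V_SD² − 6.805 V_SD + 3.45 = 0, giving V_SD = 0.606 V (the root below V_ov).
I_D = (3.45 − 0.606) / 1.62 = 1.76 mA.

I_D = 1.76 mA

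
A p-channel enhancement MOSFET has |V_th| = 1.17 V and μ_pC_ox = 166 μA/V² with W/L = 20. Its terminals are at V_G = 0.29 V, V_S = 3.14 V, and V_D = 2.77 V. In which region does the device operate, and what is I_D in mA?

Triode; I_D = 1.84 mA

V_SG = V_S − V_G = 3.14 − 0.29 = 2.85 V; V_SD = V_S − V_D = 3.14 − 2.77 = 0.37 V.
k_p = μ_pC_ox · (W/L) = 3.32 mA/V².
V_ov = V_SG − |V_th| = 2.85 − 1.17 = 1.68 V.
Since V_SD = 0.37 V < V_ov = 1.68 V, the device is in the triode region.
I_D = k_p [V_ov · V_SD − ½ V_SD²] = 3.32 × [1.68 × 0.37 − 0.5 × 0.37²] = 1.84 mA.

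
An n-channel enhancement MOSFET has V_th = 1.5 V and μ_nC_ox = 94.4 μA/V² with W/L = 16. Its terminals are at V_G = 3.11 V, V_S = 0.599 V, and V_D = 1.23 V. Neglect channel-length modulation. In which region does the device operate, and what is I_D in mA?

V_GS = V_G − V_S = 3.11 − 0.599 = 2.51 V; V_DS = V_D − V_S = 1.23 − 0.599 = 0.631 V.
k_n = μ_nC_ox · (W/L) = 1.51 mA/V².
V_ov = V_GS − V_th = 2.51 − 1.5 = 1.01 V.
Since V_DS = 0.631 V < V_ov = 1.01 V, the device is in the triode region.
I_D = k_n [V_ov · V_DS − ½ V_DS²] = 1.51 × [1.01 × 0.631 − 0.5 × 0.631²] = 0.663 mA.

Triode; I_D = 0.663 mA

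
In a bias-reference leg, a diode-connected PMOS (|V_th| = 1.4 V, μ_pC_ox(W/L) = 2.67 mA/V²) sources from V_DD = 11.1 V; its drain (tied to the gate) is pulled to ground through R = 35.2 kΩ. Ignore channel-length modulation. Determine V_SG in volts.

V_SG = 1.84 V

With gate tied to drain, V_SG = V_SD ≥ V_SG − |V_th|, so the device is in saturation.
KCL at the drain: ½ k_p (V_SG − |V_th|)² = (V_DD − V_SG)/R.
Let x = V_SG − 1.4. Then 47 x² + x − 9.7 = 0, giving x = 0.444 V (positive root), so V_SG = 1.84 V.
I_D = (V_DD − V_SG)/R = (11.1 − 1.84) / 35.2 = 0.263 mA.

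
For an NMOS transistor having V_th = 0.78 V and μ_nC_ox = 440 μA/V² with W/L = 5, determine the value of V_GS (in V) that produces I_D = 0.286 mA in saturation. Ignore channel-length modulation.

V_GS = 1.29 V

k_n = μ_nC_ox · (W/L) = 2.2 mA/V².
In saturation I_D = ½ k_n (V_GS − V_th)², so V_GS − V_th = √(2 I_D / k_n) = √(2 × 0.286 / 2.2) = 0.51 V.
V_GS = 0.78 + 0.51 = 1.29 V.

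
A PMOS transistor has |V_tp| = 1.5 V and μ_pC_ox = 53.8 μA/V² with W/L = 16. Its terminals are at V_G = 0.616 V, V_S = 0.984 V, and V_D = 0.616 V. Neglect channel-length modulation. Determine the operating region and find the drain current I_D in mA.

Cutoff; I_D = 0 mA

V_SG = V_S − V_G = 0.984 − 0.616 = 0.368 V; V_SD = V_S − V_D = 0.984 − 0.616 = 0.368 V.
V_SG = 0.368 V < |V_tp| = 1.5 V, so the transistor is in cutoff.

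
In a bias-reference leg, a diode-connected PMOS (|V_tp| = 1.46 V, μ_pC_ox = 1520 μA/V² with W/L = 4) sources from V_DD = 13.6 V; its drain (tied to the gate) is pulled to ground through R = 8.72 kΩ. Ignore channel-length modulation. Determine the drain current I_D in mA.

I_D = 1.32 mA

With gate tied to drain, V_SG = V_SD ≥ V_SG − |V_tp|, so the device is in saturation.
k_p = μ_pC_ox · (W/L) = 6.08 mA/V².
KCL at the drain: ½ k_p (V_SG − |V_tp|)² = (V_DD − V_SG)/R.
Let x = V_SG − 1.46. Then 26.5 x² + x − 12.14 = 0, giving x = 0.658 V (positive root), so V_SG = 2.12 V.
I_D = (V_DD − V_SG)/R = (13.6 − 2.12) / 8.72 = 1.32 mA.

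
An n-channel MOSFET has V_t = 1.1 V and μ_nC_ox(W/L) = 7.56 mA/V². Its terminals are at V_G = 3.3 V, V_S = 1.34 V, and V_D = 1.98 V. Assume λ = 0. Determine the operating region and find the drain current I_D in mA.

V_GS = V_G − V_S = 3.3 − 1.34 = 1.96 V; V_DS = V_D − V_S = 1.98 − 1.34 = 0.64 V.
V_ov = V_GS − V_t = 1.96 − 1.1 = 0.86 V.
Since V_DS = 0.64 V < V_ov = 0.86 V, the device is in the triode region.
I_D = k_n [V_ov · V_DS − ½ V_DS²] = 7.56 × [0.86 × 0.64 − 0.5 × 0.64²] = 2.61 mA.

Triode; I_D = 2.61 mA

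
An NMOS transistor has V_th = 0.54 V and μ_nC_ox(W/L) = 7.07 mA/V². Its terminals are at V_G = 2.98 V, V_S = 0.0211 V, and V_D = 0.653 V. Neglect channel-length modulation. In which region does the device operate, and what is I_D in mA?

V_GS = V_G − V_S = 2.98 − 0.0211 = 2.96 V; V_DS = V_D − V_S = 0.653 − 0.0211 = 0.632 V.
V_ov = V_GS − V_th = 2.96 − 0.54 = 2.42 V.
Since V_DS = 0.632 V < V_ov = 2.42 V, the device is in the triode region.
I_D = k_n [V_ov · V_DS − ½ V_DS²] = 7.07 × [2.42 × 0.632 − 0.5 × 0.632²] = 9.39 mA.

Triode; I_D = 9.39 mA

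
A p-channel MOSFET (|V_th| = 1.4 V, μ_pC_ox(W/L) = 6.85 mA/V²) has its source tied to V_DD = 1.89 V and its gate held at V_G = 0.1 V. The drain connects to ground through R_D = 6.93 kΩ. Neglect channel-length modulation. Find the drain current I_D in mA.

V_SG = V_DD − V_G = 1.89 − 0.1 = 1.79 V, so V_ov = 1.79 − 1.4 = 0.39 V.
Assume saturation: I_D = ½ k_p V_ov² = 0.5 × 6.85 × 0.39² = 0.521 mA, giving V_SD = V_DD − I_D R_D = 1.89 − 0.521 × 6.93 = -1.72 V.
But -1.72 V < V_ov = 0.39 V, so the device is actually in triode.
In triode I_D = k_p[V_ov V_SD − ½ V_SD²] and I_D = (V_DD − V_SD)/R_D. Equating: 23.7 V_SD² − 19.51 V_SD + 1.89 = 0, giving V_SD = 0.112 V (the root below V_ov).
I_D = (1.89 − 0.112) / 6.93 = 0.257 mA.

I_D = 0.257 mA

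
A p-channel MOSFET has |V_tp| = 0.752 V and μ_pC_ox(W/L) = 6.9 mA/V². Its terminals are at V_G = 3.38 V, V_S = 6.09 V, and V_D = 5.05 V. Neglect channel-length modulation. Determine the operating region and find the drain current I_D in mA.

V_SG = V_S − V_G = 6.09 − 3.38 = 2.71 V; V_SD = V_S − V_D = 6.09 − 5.05 = 1.04 V.
V_ov = V_SG − |V_tp| = 2.71 − 0.752 = 1.96 V.
Since V_SD = 1.04 V < V_ov = 1.96 V, the device is in the triode region.
I_D = k_p [V_ov · V_SD − ½ V_SD²] = 6.9 × [1.96 × 1.04 − 0.5 × 1.04²] = 10.3 mA.

Triode; I_D = 10.3 mA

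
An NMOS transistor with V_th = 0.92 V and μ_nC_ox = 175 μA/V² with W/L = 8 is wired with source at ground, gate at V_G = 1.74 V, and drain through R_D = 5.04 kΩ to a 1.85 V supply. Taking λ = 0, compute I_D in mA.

V_GS = V_G = 1.74 V, so V_ov = 1.74 − 0.92 = 0.82 V.
k_n = μ_nC_ox · (W/L) = 1.4 mA/V².
Assume saturation: I_D = ½ k_n V_ov² = 0.5 × 1.4 × 0.82² = 0.471 mA, giving V_DS = V_DD − I_D R_D = 1.85 − 0.471 × 5.04 = -0.522 V.
But -0.522 V < V_ov = 0.82 V, so the device is actually in triode.
In triode I_D = k_n[V_ov V_DS − ½ V_DS²] and I_D = (V_DD − V_DS)/R_D. Equating: 3.53 V_DS² − 6.786 V_DS + 1.85 = 0, giving V_DS = 0.329 V (the root below V_ov).
I_D = (1.85 − 0.329) / 5.04 = 0.302 mA.

I_D = 0.302 mA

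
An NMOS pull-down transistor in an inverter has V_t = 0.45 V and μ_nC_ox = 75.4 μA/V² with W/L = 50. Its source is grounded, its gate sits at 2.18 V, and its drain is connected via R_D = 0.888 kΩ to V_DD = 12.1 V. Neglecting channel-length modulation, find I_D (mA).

V_GS = V_G = 2.18 V, so V_ov = 2.18 − 0.45 = 1.73 V.
k_n = μ_nC_ox · (W/L) = 3.77 mA/V².
Assume saturation: I_D = ½ k_n V_ov² = 0.5 × 3.77 × 1.73² = 5.64 mA, giving V_DS = V_DD − I_D R_D = 12.1 − 5.64 × 0.888 = 7.09 V.
V_DS = 7.09 V ≥ V_ov = 1.73 V, confirming saturation.

I_D = 5.64 mA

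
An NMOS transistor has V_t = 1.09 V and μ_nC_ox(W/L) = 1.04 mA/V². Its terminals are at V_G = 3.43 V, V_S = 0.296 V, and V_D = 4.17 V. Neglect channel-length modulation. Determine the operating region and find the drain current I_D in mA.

Saturation; I_D = 2.17 mA

V_GS = V_G − V_S = 3.43 − 0.296 = 3.13 V; V_DS = V_D − V_S = 4.17 − 0.296 = 3.87 V.
V_ov = V_GS − V_t = 3.13 − 1.09 = 2.04 V.
Since V_DS = 3.87 V ≥ V_ov = 2.04 V, the device is in saturation.
I_D = ½ k_n V_ov² = 0.5 × 1.04 × 2.04² = 2.17 mA.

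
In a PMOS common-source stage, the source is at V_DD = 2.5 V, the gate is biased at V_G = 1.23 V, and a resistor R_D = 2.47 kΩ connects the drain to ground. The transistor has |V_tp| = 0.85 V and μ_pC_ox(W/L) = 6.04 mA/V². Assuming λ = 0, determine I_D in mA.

I_D = 0.533 mA

V_SG = V_DD − V_G = 2.5 − 1.23 = 1.27 V, so V_ov = 1.27 − 0.85 = 0.42 V.
Assume saturation: I_D = ½ k_p V_ov² = 0.5 × 6.04 × 0.42² = 0.533 mA, giving V_SD = V_DD − I_D R_D = 2.5 − 0.533 × 2.47 = 1.18 V.
V_SD = 1.18 V ≥ V_ov = 0.42 V, confirming saturation.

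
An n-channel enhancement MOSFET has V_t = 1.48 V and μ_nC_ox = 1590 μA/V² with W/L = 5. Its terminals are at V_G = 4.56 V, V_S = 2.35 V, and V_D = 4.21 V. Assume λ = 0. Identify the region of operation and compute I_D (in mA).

Saturation; I_D = 2.12 mA

V_GS = V_G − V_S = 4.56 − 2.35 = 2.21 V; V_DS = V_D − V_S = 4.21 − 2.35 = 1.86 V.
k_n = μ_nC_ox · (W/L) = 7.95 mA/V².
V_ov = V_GS − V_t = 2.21 − 1.48 = 0.73 V.
Since V_DS = 1.86 V ≥ V_ov = 0.73 V, the device is in saturation.
I_D = ½ k_n V_ov² = 0.5 × 7.95 × 0.73² = 2.12 mA.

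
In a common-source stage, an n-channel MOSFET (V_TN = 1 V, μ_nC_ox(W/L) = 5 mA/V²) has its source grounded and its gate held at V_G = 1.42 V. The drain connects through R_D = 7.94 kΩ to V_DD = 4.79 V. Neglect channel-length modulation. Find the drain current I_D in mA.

I_D = 0.441 mA

V_GS = V_G = 1.42 V, so V_ov = 1.42 − 1 = 0.42 V.
Assume saturation: I_D = ½ k_n V_ov² = 0.5 × 5 × 0.42² = 0.441 mA, giving V_DS = V_DD − I_D R_D = 4.79 − 0.441 × 7.94 = 1.29 V.
V_DS = 1.29 V ≥ V_ov = 0.42 V, confirming saturation.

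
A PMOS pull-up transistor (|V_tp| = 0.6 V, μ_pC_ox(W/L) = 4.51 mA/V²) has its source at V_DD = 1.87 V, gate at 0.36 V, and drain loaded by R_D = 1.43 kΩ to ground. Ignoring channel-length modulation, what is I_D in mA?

I_D = 1.08 mA

V_SG = V_DD − V_G = 1.87 − 0.36 = 1.51 V, so V_ov = 1.51 − 0.6 = 0.91 V.
Assume saturation: I_D = ½ k_p V_ov² = 0.5 × 4.51 × 0.91² = 1.87 mA, giving V_SD = V_DD − I_D R_D = 1.87 − 1.87 × 1.43 = -0.8 V.
But -0.8 V < V_ov = 0.91 V, so the device is actually in triode.
In triode I_D = k_p[V_ov V_SD − ½ V_SD²] and I_D = (V_DD − V_SD)/R_D. Equating: 3.22 V_SD² − 6.869 V_SD + 1.87 = 0, giving V_SD = 0.32 V (the root below V_ov).
I_D = (1.87 − 0.32) / 1.43 = 1.08 mA.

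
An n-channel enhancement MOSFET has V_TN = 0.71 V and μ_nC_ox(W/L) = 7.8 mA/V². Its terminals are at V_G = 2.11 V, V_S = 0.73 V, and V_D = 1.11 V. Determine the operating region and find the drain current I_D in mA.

V_GS = V_G − V_S = 2.11 − 0.73 = 1.38 V; V_DS = V_D − V_S = 1.11 − 0.73 = 0.38 V.
V_ov = V_GS − V_TN = 1.38 − 0.71 = 0.67 V.
Since V_DS = 0.38 V < V_ov = 0.67 V, the device is in the triode region.
I_D = k_n [V_ov · V_DS − ½ V_DS²] = 7.8 × [0.67 × 0.38 − 0.5 × 0.38²] = 1.42 mA.

Triode; I_D = 1.42 mA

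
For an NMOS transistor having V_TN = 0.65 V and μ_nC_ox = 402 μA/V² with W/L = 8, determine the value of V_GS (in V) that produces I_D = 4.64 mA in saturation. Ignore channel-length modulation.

V_GS = 2.35 V

k_n = μ_nC_ox · (W/L) = 3.216 mA/V².
In saturation I_D = ½ k_n (V_GS − V_TN)², so V_GS − V_TN = √(2 I_D / k_n) = √(2 × 4.64 / 3.216) = 1.7 V.
V_GS = 0.65 + 1.7 = 2.35 V.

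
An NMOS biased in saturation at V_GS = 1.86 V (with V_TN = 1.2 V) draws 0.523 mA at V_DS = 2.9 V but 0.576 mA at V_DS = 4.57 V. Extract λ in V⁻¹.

With V_GS fixed, I_D ∝ (1 + λ V_DS) in saturation, so I_D2/I_D1 = (1 + λ V_DS2)/(1 + λ V_DS1).
0.576/0.523 = 1.101 = (1 + 4.57 λ)/(1 + 2.9 λ).
Solving: λ (I_D1 V_DS2 − I_D2 V_DS1) = I_D2 − I_D1, so λ = (0.576 − 0.523) / (0.523 × 4.57 − 0.576 × 2.9) = 0.053 / 0.72 = 0.0736 V⁻¹.

λ = 0.0736 V⁻¹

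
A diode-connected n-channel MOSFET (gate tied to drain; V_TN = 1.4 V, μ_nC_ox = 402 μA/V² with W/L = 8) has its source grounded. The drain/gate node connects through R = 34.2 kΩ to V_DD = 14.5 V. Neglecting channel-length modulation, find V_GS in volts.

V_GS = 1.88 V

With gate tied to drain, V_GS = V_DS ≥ V_GS − V_TN, so the device is in saturation.
k_n = μ_nC_ox · (W/L) = 3.216 mA/V².
KCL at the drain: ½ k_n (V_GS − V_TN)² = (V_DD − V_GS)/R.
Let x = V_GS − 1.4. Then 55 x² + x − 13.1 = 0, giving x = 0.479 V (positive root), so V_GS = 1.88 V.
I_D = (V_DD − V_GS)/R = (14.5 − 1.88) / 34.2 = 0.369 mA.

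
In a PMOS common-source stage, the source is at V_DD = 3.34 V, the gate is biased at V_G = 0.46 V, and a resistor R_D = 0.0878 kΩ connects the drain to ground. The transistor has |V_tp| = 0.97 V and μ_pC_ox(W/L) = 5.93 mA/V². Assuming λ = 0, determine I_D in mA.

I_D = 10.8 mA

V_SG = V_DD − V_G = 3.34 − 0.46 = 2.88 V, so V_ov = 2.88 − 0.97 = 1.91 V.
Assume saturation: I_D = ½ k_p V_ov² = 0.5 × 5.93 × 1.91² = 10.8 mA, giving V_SD = V_DD − I_D R_D = 3.34 − 10.8 × 0.0878 = 2.39 V.
V_SD = 2.39 V ≥ V_ov = 1.91 V, confirming saturation.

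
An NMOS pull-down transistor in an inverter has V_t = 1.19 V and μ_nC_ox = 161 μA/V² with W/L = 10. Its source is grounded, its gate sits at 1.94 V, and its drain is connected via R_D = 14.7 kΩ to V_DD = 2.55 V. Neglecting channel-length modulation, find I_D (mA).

I_D = 0.163 mA

V_GS = V_G = 1.94 V, so V_ov = 1.94 − 1.19 = 0.75 V.
k_n = μ_nC_ox · (W/L) = 1.61 mA/V².
Assume saturation: I_D = ½ k_n V_ov² = 0.5 × 1.61 × 0.75² = 0.453 mA, giving V_DS = V_DD − I_D R_D = 2.55 − 0.453 × 14.7 = -4.11 V.
But -4.11 V < V_ov = 0.75 V, so the device is actually in triode.
In triode I_D = k_n[V_ov V_DS − ½ V_DS²] and I_D = (V_DD − V_DS)/R_D. Equating: 11.8 V_DS² − 18.75 V_DS + 2.55 = 0, giving V_DS = 0.15 V (the root below V_ov).
I_D = (2.55 − 0.15) / 14.7 = 0.163 mA.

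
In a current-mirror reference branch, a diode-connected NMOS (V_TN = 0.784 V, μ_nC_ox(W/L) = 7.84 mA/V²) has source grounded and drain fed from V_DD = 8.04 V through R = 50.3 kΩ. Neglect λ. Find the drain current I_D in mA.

I_D = 0.140 mA

With gate tied to drain, V_GS = V_DS ≥ V_GS − V_TN, so the device is in saturation.
KCL at the drain: ½ k_n (V_GS − V_TN)² = (V_DD − V_GS)/R.
Let x = V_GS − 0.784. Then 197 x² + x − 7.256 = 0, giving x = 0.189 V (positive root), so V_GS = 0.973 V.
I_D = (V_DD − V_GS)/R = (8.04 − 0.973) / 50.3 = 0.14 mA.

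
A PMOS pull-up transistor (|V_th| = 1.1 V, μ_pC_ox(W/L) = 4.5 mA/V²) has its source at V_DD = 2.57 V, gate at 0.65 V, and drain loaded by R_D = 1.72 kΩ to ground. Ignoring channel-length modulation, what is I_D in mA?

I_D = 1.23 mA

V_SG = V_DD − V_G = 2.57 − 0.65 = 1.92 V, so V_ov = 1.92 − 1.1 = 0.82 V.
Assume saturation: I_D = ½ k_p V_ov² = 0.5 × 4.5 × 0.82² = 1.51 mA, giving V_SD = V_DD − I_D R_D = 2.57 − 1.51 × 1.72 = -0.0322 V.
But -0.0322 V < V_ov = 0.82 V, so the device is actually in triode.
In triode I_D = k_p[V_ov V_SD − ½ V_SD²] and I_D = (V_DD − V_SD)/R_D. Equating: 3.87 V_SD² − 7.347 V_SD + 2.57 = 0, giving V_SD = 0.462 V (the root below V_ov).
I_D = (2.57 − 0.462) / 1.72 = 1.23 mA.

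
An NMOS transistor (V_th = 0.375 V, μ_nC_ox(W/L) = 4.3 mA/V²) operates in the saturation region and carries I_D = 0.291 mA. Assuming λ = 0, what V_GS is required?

In saturation I_D = ½ k_n (V_GS − V_th)², so V_GS − V_th = √(2 I_D / k_n) = √(2 × 0.291 / 4.3) = 0.368 V.
V_GS = 0.375 + 0.368 = 0.743 V.

V_GS = 0.743 V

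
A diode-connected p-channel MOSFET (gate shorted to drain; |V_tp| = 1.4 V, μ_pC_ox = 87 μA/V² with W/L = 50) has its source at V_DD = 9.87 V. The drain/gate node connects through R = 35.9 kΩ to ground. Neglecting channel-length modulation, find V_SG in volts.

With gate tied to drain, V_SG = V_SD ≥ V_SG − |V_tp|, so the device is in saturation.
k_p = μ_pC_ox · (W/L) = 4.35 mA/V².
KCL at the drain: ½ k_p (V_SG − |V_tp|)² = (V_DD − V_SG)/R.
Let x = V_SG − 1.4. Then 78.1 x² + x − 8.47 = 0, giving x = 0.323 V (positive root), so V_SG = 1.72 V.
I_D = (V_DD − V_SG)/R = (9.87 − 1.72) / 35.9 = 0.227 mA.

V_SG = 1.72 V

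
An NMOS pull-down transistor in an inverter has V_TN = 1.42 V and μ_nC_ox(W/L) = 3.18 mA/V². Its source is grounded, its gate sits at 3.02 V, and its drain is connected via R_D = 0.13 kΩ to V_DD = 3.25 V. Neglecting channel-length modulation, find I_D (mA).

V_GS = V_G = 3.02 V, so V_ov = 3.02 − 1.42 = 1.6 V.
Assume saturation: I_D = ½ k_n V_ov² = 0.5 × 3.18 × 1.6² = 4.07 mA, giving V_DS = V_DD − I_D R_D = 3.25 − 4.07 × 0.13 = 2.72 V.
V_DS = 2.72 V ≥ V_ov = 1.6 V, confirming saturation.

I_D = 4.07 mA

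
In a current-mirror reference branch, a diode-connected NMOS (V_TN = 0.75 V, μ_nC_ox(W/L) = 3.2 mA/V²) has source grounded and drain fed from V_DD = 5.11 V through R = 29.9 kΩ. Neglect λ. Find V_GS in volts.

V_GS = 1.04 V

With gate tied to drain, V_GS = V_DS ≥ V_GS − V_TN, so the device is in saturation.
KCL at the drain: ½ k_n (V_GS − V_TN)² = (V_DD − V_GS)/R.
Let x = V_GS − 0.75. Then 47.8 x² + x − 4.36 = 0, giving x = 0.292 V (positive root), so V_GS = 1.04 V.
I_D = (V_DD − V_GS)/R = (5.11 − 1.04) / 29.9 = 0.136 mA.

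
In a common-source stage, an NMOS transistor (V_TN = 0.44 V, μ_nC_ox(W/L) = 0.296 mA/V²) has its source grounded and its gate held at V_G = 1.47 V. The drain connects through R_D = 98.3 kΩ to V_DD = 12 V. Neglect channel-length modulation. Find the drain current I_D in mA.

I_D = 0.117 mA

V_GS = V_G = 1.47 V, so V_ov = 1.47 − 0.44 = 1.03 V.
Assume saturation: I_D = ½ k_n V_ov² = 0.5 × 0.296 × 1.03² = 0.157 mA, giving V_DS = V_DD − I_D R_D = 12 − 0.157 × 98.3 = -3.43 V.
But -3.43 V < V_ov = 1.03 V, so the device is actually in triode.
In triode I_D = k_n[V_ov V_DS − ½ V_DS²] and I_D = (V_DD − V_DS)/R_D. Equating: 14.5 V_DS² − 30.97 V_DS + 12 = 0, giving V_DS = 0.509 V (the root below V_ov).
I_D = (12 − 0.509) / 98.3 = 0.117 mA.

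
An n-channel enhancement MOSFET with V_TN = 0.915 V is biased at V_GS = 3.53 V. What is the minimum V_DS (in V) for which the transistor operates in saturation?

The boundary between triode and saturation is V_DS = V_GS − V_TN = V_ov.
V_ov = 3.53 − 0.915 = 2.61 V.

V_DS,sat = 2.61 V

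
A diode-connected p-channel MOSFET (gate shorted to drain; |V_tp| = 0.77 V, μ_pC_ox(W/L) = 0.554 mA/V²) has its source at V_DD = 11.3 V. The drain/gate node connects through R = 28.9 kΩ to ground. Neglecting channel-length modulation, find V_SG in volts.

V_SG = 1.86 V

With gate tied to drain, V_SG = V_SD ≥ V_SG − |V_tp|, so the device is in saturation.
KCL at the drain: ½ k_p (V_SG − |V_tp|)² = (V_DD − V_SG)/R.
Let x = V_SG − 0.77. Then 8.01 x² + x − 10.53 = 0, giving x = 1.09 V (positive root), so V_SG = 1.86 V.
I_D = (V_DD − V_SG)/R = (11.3 − 1.86) / 28.9 = 0.327 mA.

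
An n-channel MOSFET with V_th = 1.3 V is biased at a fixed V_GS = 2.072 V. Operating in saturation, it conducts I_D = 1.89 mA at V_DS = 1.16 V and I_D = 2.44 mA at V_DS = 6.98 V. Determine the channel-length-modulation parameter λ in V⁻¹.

λ = 0.0531 V⁻¹

With V_GS fixed, I_D ∝ (1 + λ V_DS) in saturation, so I_D2/I_D1 = (1 + λ V_DS2)/(1 + λ V_DS1).
2.44/1.89 = 1.291 = (1 + 6.98 λ)/(1 + 1.16 λ).
Solving: λ (I_D1 V_DS2 − I_D2 V_DS1) = I_D2 − I_D1, so λ = (2.44 − 1.89) / (1.89 × 6.98 − 2.44 × 1.16) = 0.55 / 10.4 = 0.0531 V⁻¹.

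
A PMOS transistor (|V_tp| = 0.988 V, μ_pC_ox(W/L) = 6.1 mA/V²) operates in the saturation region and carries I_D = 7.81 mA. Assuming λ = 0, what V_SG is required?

V_SG = 2.59 V

In saturation I_D = ½ k_p (V_SG − |V_tp|)², so V_SG − |V_tp| = √(2 I_D / k_p) = √(2 × 7.81 / 6.1) = 1.6 V.
V_SG = 0.988 + 1.6 = 2.59 V.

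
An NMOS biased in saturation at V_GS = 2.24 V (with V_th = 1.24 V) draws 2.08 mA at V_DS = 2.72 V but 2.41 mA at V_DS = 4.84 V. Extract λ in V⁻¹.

With V_GS fixed, I_D ∝ (1 + λ V_DS) in saturation, so I_D2/I_D1 = (1 + λ V_DS2)/(1 + λ V_DS1).
2.41/2.08 = 1.159 = (1 + 4.84 λ)/(1 + 2.72 λ).
Solving: λ (I_D1 V_DS2 − I_D2 V_DS1) = I_D2 − I_D1, so λ = (2.41 − 2.08) / (2.08 × 4.84 − 2.41 × 2.72) = 0.33 / 3.51 = 0.094 V⁻¹.

λ = 0.0940 V⁻¹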